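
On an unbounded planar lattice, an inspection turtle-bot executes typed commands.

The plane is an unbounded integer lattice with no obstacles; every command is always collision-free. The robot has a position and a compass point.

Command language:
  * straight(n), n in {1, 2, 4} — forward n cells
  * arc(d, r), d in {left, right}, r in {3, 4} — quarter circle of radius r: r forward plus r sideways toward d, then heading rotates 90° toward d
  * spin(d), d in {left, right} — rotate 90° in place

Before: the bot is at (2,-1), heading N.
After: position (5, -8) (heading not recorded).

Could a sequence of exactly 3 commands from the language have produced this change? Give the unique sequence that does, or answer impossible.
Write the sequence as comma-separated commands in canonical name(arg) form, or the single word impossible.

spin(right), arc(right, 3), straight(4)

key: order matters: swapping spin(right) and straight(4) lands elsewhere
begin: at (2,-1), heading N
step 1 (spin(right)): at (2,-1), heading E
step 2 (arc(right, 3)): at (5,-4), heading S
step 3 (straight(4)): at (5,-8), heading S
no other 3-command option fits: unique.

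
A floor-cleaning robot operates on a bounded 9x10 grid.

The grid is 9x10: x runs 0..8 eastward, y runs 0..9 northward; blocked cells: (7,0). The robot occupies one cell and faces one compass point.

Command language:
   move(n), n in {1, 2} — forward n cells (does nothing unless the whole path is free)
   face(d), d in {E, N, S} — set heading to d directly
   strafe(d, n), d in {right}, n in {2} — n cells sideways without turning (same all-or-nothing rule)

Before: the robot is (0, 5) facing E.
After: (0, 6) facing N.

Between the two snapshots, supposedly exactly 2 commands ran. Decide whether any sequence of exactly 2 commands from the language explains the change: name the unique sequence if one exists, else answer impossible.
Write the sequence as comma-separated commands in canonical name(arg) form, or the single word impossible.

key: running move(1) before face(N) would end elsewhere — order is forced
start: (0, 5) facing E
t=1 face(N) ⇒ (0, 5) facing N
t=2 move(1) ⇒ (0, 6) facing N
all 36 alternatives checked — unique.

face(N), move(1)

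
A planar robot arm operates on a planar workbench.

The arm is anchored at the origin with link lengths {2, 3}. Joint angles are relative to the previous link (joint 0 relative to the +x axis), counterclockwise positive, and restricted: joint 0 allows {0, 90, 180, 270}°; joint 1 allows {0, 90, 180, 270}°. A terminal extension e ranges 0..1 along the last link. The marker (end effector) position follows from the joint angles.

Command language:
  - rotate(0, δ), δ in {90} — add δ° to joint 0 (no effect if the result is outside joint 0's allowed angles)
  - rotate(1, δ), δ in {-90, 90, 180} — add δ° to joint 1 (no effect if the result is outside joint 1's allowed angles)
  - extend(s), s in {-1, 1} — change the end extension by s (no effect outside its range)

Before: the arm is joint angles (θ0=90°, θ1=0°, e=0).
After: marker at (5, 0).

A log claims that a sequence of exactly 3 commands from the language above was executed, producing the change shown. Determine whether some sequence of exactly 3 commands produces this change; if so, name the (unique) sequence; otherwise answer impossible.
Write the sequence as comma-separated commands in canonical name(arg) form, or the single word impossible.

rotate(0, 90), rotate(0, 90), rotate(0, 90)

begin: joint angles (θ0=90°, θ1=0°, e=0)
[1] after rotate(0, 90): joint angles (θ0=180°, θ1=0°, e=0)
[2] after rotate(0, 90): joint angles (θ0=270°, θ1=0°, e=0)
[3] after rotate(0, 90): joint angles (θ0=0°, θ1=0°, e=0)
uniquely the one of 216 3-step routes that fits.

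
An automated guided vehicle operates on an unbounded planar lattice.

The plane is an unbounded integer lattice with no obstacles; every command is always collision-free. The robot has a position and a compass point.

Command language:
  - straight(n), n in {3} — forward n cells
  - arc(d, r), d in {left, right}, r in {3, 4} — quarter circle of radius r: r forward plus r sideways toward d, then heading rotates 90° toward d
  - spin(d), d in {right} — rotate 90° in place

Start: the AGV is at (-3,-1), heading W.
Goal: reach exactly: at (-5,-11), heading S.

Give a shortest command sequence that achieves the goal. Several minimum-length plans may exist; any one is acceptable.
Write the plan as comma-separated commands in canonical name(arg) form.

t0: at (-3,-1), heading W
t=1 arc(left, 3) ⇒ at (-6,-4), heading S
t=2 arc(right, 3) ⇒ at (-9,-7), heading W
t=3 spin(right) ⇒ at (-9,-7), heading N
t=4 spin(right) ⇒ at (-9,-7), heading E
t=5 arc(right, 4) ⇒ at (-5,-11), heading S
nothing shorter than 5 reaches the goal.

arc(left, 3), arc(right, 3), spin(right), spin(right), arc(right, 4)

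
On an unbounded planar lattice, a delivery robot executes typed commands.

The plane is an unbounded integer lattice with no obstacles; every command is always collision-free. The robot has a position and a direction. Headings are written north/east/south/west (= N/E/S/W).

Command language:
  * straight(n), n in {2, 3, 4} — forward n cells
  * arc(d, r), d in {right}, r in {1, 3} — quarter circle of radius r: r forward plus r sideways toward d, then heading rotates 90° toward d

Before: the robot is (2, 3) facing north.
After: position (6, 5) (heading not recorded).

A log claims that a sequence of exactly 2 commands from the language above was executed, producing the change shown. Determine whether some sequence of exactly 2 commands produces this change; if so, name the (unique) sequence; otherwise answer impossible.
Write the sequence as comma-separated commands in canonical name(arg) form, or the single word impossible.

key: order matters: swapping arc(right, 3) and arc(right, 1) lands elsewhere
initial: (2, 3) facing north
t=1 arc(right, 3) ⇒ (5, 6) facing east
t=2 arc(right, 1) ⇒ (6, 5) facing south
no rival 2-sequence matches.

arc(right, 3), arc(right, 1)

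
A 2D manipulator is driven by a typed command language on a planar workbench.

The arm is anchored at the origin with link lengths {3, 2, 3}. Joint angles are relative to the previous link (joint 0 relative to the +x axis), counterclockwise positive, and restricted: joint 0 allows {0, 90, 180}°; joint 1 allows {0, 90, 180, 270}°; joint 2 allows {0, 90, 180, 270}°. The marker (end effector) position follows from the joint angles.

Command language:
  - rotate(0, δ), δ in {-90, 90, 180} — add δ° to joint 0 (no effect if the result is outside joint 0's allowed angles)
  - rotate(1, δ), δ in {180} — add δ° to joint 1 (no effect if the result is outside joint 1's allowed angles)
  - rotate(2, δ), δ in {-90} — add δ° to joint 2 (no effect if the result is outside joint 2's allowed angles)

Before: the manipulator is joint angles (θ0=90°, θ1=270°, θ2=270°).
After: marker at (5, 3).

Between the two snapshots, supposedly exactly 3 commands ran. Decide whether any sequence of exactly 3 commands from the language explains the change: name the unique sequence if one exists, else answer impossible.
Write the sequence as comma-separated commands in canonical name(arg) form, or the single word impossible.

initial: joint angles (θ0=90°, θ1=270°, θ2=270°)
1. rotate(2, -90) → joint angles (θ0=90°, θ1=270°, θ2=180°)
2. rotate(2, -90) → joint angles (θ0=90°, θ1=270°, θ2=90°)
3. rotate(2, -90) → joint angles (θ0=90°, θ1=270°, θ2=0°)
no rival 3-sequence matches.

rotate(2, -90), rotate(2, -90), rotate(2, -90)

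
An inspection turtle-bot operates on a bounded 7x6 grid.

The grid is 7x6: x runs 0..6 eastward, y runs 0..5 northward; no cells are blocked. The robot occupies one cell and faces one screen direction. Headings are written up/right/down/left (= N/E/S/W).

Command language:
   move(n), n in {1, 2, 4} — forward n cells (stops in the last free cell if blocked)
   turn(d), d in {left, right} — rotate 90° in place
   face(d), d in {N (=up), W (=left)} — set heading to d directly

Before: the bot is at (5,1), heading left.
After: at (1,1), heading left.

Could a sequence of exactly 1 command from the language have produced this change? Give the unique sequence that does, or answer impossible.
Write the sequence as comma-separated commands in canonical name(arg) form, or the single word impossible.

move(4)

key: still facing W — the one step turns nothing
start: at (5,1), heading left
step 1 (move(4)): at (1,1), heading left
no other 1-command option fits: unique.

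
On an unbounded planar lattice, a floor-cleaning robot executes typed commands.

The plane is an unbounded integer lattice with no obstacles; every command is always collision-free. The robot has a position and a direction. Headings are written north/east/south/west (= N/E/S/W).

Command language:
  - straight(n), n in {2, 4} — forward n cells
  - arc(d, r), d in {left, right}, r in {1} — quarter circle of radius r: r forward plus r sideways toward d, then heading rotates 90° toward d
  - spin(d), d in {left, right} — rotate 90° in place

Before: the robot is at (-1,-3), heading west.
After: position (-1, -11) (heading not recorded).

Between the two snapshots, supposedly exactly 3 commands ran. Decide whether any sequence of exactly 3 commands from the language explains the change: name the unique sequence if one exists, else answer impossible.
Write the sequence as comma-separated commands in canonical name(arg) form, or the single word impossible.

key: order matters: swapping spin(left) and straight(4) lands elsewhere
from: at (-1,-3), heading west
t=1 spin(left) ⇒ at (-1,-3), heading south
t=2 straight(4) ⇒ at (-1,-7), heading south
t=3 straight(4) ⇒ at (-1,-11), heading south
uniquely the one of 216 3-step routes that fits.

spin(left), straight(4), straight(4)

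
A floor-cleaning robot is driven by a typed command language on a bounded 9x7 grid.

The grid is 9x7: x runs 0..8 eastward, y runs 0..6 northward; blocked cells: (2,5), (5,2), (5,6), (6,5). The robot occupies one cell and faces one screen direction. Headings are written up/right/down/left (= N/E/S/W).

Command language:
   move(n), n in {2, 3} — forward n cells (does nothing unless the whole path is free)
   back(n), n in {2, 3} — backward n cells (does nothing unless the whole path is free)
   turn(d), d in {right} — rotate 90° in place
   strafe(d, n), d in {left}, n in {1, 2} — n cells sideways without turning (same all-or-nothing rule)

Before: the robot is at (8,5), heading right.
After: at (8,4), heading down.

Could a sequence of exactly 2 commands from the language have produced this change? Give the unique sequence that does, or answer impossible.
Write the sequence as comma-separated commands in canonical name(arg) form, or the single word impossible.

all 49 sequences checked — none match.

impossible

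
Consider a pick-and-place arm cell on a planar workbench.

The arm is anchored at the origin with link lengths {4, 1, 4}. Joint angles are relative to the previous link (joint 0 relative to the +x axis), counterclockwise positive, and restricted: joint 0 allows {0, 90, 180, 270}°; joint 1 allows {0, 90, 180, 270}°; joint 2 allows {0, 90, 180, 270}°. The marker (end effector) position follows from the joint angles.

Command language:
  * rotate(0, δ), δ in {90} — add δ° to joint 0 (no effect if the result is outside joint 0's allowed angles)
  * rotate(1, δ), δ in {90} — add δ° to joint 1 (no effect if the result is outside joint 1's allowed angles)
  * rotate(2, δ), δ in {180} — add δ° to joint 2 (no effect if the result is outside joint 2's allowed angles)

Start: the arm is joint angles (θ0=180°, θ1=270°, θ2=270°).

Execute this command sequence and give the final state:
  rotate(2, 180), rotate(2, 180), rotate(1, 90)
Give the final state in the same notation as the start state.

joint angles (θ0=180°, θ1=0°, θ2=270°)

initial: joint angles (θ0=180°, θ1=270°, θ2=270°)
t=1 rotate(2, 180) ⇒ joint angles (θ0=180°, θ1=270°, θ2=90°)
t=2 rotate(2, 180) ⇒ joint angles (θ0=180°, θ1=270°, θ2=270°)
t=3 rotate(1, 90) ⇒ joint angles (θ0=180°, θ1=0°, θ2=270°)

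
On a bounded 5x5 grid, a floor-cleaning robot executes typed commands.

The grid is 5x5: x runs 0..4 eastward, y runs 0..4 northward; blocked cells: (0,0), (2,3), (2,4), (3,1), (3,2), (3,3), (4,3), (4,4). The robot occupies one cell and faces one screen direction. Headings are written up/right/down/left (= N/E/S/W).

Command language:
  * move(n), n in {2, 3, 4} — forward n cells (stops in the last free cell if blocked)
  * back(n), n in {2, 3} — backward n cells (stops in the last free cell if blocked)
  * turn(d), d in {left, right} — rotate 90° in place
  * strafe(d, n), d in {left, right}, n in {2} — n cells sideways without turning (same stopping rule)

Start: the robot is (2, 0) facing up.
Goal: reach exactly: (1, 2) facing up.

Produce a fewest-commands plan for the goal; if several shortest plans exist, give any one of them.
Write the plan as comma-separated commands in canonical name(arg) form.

strafe(left, 2), move(2)

from: (2, 0) facing up
[1] after strafe(left, 2): (1, 0) facing up
[2] after move(2): (1, 2) facing up
no 1-step plan works, so 2 is optimal.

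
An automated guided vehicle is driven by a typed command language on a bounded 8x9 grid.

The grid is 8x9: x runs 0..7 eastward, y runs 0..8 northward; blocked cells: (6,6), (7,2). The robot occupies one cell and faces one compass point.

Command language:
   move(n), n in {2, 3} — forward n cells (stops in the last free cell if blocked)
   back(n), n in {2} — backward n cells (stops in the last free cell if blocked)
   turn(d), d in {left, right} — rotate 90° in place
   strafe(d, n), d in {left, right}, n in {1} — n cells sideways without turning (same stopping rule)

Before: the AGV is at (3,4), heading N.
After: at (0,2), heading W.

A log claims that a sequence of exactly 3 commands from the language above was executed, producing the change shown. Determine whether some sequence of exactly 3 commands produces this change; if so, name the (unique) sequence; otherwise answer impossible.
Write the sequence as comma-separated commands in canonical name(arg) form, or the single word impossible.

key: running move(3) before back(2) would end elsewhere — order is forced
t0: at (3,4), heading N
t=1 back(2) ⇒ at (3,2), heading N
t=2 turn(left) ⇒ at (3,2), heading W
t=3 move(3) ⇒ at (0,2), heading W
all 343 alternatives checked — unique.

back(2), turn(left), move(3)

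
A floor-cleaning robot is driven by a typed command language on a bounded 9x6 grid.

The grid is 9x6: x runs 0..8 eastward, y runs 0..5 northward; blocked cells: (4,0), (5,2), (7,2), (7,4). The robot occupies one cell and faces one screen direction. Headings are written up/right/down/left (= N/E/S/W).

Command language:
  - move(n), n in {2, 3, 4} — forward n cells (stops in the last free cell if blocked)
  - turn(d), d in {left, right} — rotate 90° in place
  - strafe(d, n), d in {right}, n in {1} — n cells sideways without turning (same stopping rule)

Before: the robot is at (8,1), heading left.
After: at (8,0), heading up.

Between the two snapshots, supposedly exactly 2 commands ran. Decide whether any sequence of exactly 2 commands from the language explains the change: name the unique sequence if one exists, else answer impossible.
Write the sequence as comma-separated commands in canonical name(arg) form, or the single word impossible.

impossible

checked all 2-command options: none fits.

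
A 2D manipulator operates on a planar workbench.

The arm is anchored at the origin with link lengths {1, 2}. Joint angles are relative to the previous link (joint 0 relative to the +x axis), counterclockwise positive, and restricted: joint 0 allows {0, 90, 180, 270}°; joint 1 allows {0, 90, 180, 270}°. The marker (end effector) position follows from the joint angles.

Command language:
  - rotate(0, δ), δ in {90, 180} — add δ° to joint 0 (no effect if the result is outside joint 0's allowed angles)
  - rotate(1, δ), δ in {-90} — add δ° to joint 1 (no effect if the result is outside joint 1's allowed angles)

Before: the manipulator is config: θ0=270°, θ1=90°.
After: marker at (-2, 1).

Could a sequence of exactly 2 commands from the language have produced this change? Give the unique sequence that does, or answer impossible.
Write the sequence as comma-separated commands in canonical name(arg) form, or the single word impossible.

rotate(0, 90), rotate(0, 90)

begin: config: θ0=270°, θ1=90°
t=1 rotate(0, 90) ⇒ config: θ0=0°, θ1=90°
t=2 rotate(0, 90) ⇒ config: θ0=90°, θ1=90°
no other 2-command option fits: unique.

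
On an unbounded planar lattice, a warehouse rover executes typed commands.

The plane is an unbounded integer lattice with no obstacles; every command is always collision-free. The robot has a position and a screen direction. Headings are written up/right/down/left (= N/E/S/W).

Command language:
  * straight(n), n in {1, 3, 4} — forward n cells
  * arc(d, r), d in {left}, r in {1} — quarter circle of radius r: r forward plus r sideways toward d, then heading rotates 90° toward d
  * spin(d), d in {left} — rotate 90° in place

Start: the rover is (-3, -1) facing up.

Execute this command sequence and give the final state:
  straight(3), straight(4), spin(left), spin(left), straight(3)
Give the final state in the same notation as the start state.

from: (-3, -1) facing up
step 1 (straight(3)): (-3, 2) facing up
step 2 (straight(4)): (-3, 6) facing up
step 3 (spin(left)): (-3, 6) facing left
step 4 (spin(left)): (-3, 6) facing down
step 5 (straight(3)): (-3, 3) facing down

(-3, 3) facing down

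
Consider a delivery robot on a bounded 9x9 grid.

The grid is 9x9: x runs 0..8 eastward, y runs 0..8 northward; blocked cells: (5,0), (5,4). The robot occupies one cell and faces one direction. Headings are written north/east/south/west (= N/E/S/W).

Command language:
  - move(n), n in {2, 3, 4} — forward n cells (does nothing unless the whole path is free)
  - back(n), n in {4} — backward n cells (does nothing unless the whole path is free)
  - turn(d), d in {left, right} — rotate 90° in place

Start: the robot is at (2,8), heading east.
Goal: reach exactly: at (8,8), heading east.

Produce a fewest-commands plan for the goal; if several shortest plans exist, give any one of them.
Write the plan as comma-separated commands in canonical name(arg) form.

initial: at (2,8), heading east
t=1 move(4) ⇒ at (6,8), heading east
t=2 move(2) ⇒ at (8,8), heading east
nothing shorter than 2 reaches the goal.

move(4), move(2)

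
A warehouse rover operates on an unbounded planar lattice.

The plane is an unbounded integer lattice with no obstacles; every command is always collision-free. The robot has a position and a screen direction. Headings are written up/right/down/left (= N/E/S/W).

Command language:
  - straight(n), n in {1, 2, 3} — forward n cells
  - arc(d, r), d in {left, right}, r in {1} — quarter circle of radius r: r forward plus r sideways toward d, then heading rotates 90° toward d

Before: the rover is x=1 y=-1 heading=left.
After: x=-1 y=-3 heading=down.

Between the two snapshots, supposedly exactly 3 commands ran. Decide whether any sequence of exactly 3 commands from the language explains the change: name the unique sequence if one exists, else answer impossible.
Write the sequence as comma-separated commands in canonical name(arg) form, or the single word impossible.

key: cell and facing (now S) both changed — the 3 commands mix motion and turning
t0: x=1 y=-1 heading=left
step 1 (straight(1)): x=0 y=-1 heading=left
step 2 (arc(left, 1)): x=-1 y=-2 heading=down
step 3 (straight(1)): x=-1 y=-3 heading=down
no rival 3-sequence matches.

straight(1), arc(left, 1), straight(1)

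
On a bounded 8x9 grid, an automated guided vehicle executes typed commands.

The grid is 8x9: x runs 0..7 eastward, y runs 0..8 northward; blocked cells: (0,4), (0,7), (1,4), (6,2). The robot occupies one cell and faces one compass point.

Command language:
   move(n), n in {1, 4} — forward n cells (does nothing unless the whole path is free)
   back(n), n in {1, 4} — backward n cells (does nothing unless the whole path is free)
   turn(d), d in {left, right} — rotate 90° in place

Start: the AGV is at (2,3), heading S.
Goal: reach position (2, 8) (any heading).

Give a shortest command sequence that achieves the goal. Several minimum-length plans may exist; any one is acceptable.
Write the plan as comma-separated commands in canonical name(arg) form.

back(4), back(1)

t0: at (2,3), heading S
step 1 (back(4)): at (2,7), heading S
step 2 (back(1)): at (2,8), heading S
minimal: 2 command(s), checked below 2.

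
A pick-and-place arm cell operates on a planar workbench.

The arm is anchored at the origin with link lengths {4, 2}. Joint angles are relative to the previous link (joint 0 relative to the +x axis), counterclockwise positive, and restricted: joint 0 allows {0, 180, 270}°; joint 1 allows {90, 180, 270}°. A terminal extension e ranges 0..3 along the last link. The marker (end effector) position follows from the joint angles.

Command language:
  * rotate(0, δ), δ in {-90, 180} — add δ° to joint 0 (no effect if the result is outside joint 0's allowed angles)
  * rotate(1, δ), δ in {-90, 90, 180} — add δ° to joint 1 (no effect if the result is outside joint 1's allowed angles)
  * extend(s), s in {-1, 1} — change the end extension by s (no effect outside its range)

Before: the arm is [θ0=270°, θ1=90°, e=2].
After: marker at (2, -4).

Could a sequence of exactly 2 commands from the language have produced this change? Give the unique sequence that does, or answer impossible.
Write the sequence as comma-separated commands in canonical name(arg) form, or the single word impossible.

extend(-1), extend(-1)

start: [θ0=270°, θ1=90°, e=2]
t=1 extend(-1) ⇒ [θ0=270°, θ1=90°, e=1]
t=2 extend(-1) ⇒ [θ0=270°, θ1=90°, e=0]
all 49 alternatives checked — unique.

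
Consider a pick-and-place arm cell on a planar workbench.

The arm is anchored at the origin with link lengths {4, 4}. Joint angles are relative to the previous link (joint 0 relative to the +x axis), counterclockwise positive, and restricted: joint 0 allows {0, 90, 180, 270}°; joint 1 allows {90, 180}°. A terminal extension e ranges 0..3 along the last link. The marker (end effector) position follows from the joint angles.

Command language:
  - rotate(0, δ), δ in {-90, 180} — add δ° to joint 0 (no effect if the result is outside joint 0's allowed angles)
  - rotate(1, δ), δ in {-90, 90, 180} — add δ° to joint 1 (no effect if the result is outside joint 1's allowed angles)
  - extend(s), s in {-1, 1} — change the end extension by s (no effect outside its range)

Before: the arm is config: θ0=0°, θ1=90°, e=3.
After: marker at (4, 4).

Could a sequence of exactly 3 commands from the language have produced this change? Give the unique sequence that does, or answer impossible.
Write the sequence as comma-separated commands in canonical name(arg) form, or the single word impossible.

begin: config: θ0=0°, θ1=90°, e=3
[1] after extend(-1): config: θ0=0°, θ1=90°, e=2
[2] after extend(-1): config: θ0=0°, θ1=90°, e=1
[3] after extend(-1): config: θ0=0°, θ1=90°, e=0
uniquely the one of 343 3-step routes that fits.

extend(-1), extend(-1), extend(-1)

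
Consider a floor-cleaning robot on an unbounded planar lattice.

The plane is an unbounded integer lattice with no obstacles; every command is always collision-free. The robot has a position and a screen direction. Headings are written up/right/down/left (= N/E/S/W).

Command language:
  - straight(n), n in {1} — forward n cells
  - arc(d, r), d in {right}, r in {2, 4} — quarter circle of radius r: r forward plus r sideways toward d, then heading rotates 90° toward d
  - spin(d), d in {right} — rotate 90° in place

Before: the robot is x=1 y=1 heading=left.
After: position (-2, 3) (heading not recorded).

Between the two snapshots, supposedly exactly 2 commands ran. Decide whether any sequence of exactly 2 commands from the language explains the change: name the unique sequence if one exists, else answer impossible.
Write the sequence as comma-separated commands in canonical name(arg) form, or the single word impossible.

key: running arc(right, 2) before straight(1) would end elsewhere — order is forced
t0: x=1 y=1 heading=left
1. straight(1) → x=0 y=1 heading=left
2. arc(right, 2) → x=-2 y=3 heading=up
no other 2-command option fits: unique.

straight(1), arc(right, 2)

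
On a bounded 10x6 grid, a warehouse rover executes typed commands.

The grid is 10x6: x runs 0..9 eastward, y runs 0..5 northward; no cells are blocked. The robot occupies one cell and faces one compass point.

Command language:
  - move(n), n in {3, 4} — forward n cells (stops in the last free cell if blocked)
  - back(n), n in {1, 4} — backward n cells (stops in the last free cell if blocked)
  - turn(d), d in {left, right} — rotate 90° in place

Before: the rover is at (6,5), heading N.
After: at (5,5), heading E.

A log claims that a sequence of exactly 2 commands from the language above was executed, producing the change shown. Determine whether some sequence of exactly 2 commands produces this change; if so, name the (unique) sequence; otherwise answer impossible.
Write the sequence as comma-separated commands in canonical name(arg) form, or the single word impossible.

key: position moved to (5,5) AND the heading swung to E — translation plus rotation needed
begin: at (6,5), heading N
[1] after turn(right): at (6,5), heading E
[2] after back(1): at (5,5), heading E
no rival 2-sequence matches.

turn(right), back(1)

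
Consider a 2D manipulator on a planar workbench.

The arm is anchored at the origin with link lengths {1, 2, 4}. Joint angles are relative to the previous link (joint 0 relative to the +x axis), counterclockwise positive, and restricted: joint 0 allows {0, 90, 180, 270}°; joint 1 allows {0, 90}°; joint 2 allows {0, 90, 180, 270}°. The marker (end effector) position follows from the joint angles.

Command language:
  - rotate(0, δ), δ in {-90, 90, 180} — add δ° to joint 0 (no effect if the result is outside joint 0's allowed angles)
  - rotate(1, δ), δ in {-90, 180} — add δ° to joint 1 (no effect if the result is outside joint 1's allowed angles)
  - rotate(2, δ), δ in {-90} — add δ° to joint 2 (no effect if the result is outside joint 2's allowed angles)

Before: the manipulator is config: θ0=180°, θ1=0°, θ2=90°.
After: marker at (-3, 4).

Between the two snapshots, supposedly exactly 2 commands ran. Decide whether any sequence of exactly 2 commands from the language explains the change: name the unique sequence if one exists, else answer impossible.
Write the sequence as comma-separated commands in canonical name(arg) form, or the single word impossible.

rotate(2, -90), rotate(2, -90)

initial: config: θ0=180°, θ1=0°, θ2=90°
step 1 (rotate(2, -90)): config: θ0=180°, θ1=0°, θ2=0°
step 2 (rotate(2, -90)): config: θ0=180°, θ1=0°, θ2=270°
uniquely the one of 36 2-step routes that fits.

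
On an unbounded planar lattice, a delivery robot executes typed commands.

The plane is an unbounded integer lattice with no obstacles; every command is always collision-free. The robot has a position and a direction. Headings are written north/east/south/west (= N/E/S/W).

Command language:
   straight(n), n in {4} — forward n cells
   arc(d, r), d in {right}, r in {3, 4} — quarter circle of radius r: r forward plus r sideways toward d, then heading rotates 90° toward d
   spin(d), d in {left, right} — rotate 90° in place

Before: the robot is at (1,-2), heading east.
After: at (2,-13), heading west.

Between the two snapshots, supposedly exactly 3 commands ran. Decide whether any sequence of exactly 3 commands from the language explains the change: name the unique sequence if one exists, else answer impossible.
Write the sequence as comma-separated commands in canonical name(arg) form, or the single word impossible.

key: cell and facing (now W) both changed — the 3 commands mix motion and turning
start: at (1,-2), heading east
t=1 arc(right, 4) ⇒ at (5,-6), heading south
t=2 straight(4) ⇒ at (5,-10), heading south
t=3 arc(right, 3) ⇒ at (2,-13), heading west
no rival 3-sequence matches.

arc(right, 4), straight(4), arc(right, 3)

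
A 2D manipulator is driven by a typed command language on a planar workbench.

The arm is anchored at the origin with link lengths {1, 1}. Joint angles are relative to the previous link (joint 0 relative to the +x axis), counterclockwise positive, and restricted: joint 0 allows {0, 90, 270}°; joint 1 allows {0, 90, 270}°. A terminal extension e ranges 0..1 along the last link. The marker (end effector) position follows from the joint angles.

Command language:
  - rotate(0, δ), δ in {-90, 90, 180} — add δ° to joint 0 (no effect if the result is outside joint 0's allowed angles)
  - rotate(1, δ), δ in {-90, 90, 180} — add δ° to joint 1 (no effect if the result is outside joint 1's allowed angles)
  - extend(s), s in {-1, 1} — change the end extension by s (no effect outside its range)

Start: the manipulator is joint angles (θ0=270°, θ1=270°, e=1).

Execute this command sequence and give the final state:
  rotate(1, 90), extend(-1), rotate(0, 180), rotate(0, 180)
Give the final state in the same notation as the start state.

from: joint angles (θ0=270°, θ1=270°, e=1)
[1] after rotate(1, 90): joint angles (θ0=270°, θ1=0°, e=1)
[2] after extend(-1): joint angles (θ0=270°, θ1=0°, e=0)
[3] after rotate(0, 180): joint angles (θ0=90°, θ1=0°, e=0)
[4] after rotate(0, 180): joint angles (θ0=270°, θ1=0°, e=0)

joint angles (θ0=270°, θ1=0°, e=0)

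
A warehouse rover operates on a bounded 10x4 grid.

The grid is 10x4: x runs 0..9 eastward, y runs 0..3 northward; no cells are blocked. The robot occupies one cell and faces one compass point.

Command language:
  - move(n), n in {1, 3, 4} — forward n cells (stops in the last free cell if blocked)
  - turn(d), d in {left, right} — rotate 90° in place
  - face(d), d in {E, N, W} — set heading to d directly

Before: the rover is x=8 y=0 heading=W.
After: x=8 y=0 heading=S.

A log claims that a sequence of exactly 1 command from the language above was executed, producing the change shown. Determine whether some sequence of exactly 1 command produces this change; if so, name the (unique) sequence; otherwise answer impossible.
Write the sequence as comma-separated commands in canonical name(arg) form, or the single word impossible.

key: parked at (8,0) the whole time — nothing moves the robot
begin: x=8 y=0 heading=W
[1] after turn(left): x=8 y=0 heading=S
no other 1-command option fits: unique.

turn(left)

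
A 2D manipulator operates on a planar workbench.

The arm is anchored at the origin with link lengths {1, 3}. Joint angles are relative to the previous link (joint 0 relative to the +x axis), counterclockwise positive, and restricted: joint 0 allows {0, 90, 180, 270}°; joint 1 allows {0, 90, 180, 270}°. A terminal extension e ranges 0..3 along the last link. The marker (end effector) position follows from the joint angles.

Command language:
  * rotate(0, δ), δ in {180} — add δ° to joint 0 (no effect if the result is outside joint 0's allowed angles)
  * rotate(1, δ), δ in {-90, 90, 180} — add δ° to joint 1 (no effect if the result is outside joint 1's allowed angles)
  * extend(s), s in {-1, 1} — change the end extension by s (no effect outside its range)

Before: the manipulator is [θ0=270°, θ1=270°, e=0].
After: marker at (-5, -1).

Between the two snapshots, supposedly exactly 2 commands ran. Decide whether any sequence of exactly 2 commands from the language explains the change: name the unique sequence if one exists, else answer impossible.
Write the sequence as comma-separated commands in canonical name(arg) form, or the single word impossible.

extend(1), extend(1)

begin: [θ0=270°, θ1=270°, e=0]
step 1 (extend(1)): [θ0=270°, θ1=270°, e=1]
step 2 (extend(1)): [θ0=270°, θ1=270°, e=2]
no rival 2-sequence matches.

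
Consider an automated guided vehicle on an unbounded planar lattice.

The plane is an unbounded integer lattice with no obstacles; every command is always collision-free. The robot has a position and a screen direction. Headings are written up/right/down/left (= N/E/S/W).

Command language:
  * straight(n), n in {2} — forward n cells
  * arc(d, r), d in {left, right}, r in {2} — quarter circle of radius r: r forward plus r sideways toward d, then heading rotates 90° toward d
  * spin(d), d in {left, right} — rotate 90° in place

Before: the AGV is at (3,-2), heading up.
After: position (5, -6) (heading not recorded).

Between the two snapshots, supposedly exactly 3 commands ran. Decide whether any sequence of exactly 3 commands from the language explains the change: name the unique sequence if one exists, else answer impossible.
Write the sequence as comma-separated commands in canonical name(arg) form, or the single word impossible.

key: order matters: swapping spin(right) and straight(2) lands elsewhere
start: at (3,-2), heading up
1. spin(right) → at (3,-2), heading right
2. arc(right, 2) → at (5,-4), heading down
3. straight(2) → at (5,-6), heading down
uniquely the one of 125 3-step routes that fits.

spin(right), arc(right, 2), straight(2)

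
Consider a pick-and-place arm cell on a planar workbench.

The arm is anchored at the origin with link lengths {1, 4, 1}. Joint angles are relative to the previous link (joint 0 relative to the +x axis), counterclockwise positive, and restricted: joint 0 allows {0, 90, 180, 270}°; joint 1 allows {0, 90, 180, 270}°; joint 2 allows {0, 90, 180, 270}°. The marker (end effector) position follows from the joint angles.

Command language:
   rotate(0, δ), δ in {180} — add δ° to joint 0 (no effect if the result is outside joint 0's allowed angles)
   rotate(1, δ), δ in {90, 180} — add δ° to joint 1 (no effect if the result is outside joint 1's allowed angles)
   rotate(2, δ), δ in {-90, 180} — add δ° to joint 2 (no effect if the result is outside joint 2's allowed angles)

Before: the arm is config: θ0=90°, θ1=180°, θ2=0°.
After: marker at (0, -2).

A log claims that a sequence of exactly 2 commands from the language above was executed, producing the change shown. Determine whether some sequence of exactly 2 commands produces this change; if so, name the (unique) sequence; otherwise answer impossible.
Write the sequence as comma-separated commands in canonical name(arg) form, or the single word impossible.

rotate(2, -90), rotate(2, -90)

from: config: θ0=90°, θ1=180°, θ2=0°
step 1 (rotate(2, -90)): config: θ0=90°, θ1=180°, θ2=270°
step 2 (rotate(2, -90)): config: θ0=90°, θ1=180°, θ2=180°
no rival 2-sequence matches.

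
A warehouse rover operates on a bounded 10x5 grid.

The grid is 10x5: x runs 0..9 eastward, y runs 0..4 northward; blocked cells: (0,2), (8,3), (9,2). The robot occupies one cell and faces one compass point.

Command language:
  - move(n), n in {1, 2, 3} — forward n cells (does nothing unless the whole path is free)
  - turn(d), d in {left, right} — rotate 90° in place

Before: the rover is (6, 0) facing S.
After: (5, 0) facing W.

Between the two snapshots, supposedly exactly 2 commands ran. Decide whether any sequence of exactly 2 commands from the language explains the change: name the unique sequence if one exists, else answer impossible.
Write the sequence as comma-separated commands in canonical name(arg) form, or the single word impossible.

turn(right), move(1)

key: running move(1) before turn(right) would end elsewhere — order is forced
from: (6, 0) facing S
[1] after turn(right): (6, 0) facing W
[2] after move(1): (5, 0) facing W
no rival 2-sequence matches.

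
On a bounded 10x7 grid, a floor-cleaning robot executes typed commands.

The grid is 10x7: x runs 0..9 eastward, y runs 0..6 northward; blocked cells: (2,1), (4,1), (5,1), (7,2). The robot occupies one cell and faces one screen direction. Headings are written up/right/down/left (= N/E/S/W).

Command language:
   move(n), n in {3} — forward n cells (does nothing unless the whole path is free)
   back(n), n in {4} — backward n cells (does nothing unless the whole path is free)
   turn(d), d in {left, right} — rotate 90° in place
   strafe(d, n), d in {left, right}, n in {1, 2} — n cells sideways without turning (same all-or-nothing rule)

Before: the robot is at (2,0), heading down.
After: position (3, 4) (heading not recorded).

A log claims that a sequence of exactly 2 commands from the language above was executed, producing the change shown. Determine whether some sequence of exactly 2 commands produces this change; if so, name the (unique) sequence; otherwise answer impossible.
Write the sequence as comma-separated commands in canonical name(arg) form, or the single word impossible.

key: order matters: swapping strafe(left, 1) and back(4) lands elsewhere
initial: at (2,0), heading down
t=1 strafe(left, 1) ⇒ at (3,0), heading down
t=2 back(4) ⇒ at (3,4), heading down
no rival 2-sequence matches.

strafe(left, 1), back(4)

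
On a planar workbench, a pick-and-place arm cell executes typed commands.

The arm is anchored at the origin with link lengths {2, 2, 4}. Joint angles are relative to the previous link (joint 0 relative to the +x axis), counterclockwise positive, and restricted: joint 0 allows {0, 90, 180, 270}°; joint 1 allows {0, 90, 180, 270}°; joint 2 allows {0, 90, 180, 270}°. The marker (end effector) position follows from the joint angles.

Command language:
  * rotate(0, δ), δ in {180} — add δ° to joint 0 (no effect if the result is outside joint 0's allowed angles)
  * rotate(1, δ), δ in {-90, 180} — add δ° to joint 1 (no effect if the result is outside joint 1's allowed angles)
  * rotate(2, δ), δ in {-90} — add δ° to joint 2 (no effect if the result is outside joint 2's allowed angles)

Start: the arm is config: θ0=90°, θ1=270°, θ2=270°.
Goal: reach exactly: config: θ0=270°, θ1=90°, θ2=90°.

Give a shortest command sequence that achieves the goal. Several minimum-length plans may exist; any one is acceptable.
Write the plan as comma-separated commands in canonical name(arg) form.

rotate(2, -90), rotate(2, -90), rotate(0, 180), rotate(1, 180)

start: config: θ0=90°, θ1=270°, θ2=270°
step 1 (rotate(2, -90)): config: θ0=90°, θ1=270°, θ2=180°
step 2 (rotate(2, -90)): config: θ0=90°, θ1=270°, θ2=90°
step 3 (rotate(0, 180)): config: θ0=270°, θ1=270°, θ2=90°
step 4 (rotate(1, 180)): config: θ0=270°, θ1=90°, θ2=90°
shorter routes all fall short; 4 is best.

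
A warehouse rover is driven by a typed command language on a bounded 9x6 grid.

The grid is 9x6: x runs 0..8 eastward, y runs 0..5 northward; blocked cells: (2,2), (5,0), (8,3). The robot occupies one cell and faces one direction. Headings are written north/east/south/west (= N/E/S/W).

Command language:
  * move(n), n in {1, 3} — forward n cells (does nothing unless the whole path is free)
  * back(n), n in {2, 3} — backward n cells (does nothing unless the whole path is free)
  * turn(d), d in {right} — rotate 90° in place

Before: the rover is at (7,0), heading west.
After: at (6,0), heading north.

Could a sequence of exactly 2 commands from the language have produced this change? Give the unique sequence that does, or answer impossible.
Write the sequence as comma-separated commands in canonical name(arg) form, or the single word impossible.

key: position moved to (6,0) AND the heading swung to N — translation plus rotation needed
begin: at (7,0), heading west
t=1 move(1) ⇒ at (6,0), heading west
t=2 turn(right) ⇒ at (6,0), heading north
uniquely the one of 25 2-step routes that fits.

move(1), turn(right)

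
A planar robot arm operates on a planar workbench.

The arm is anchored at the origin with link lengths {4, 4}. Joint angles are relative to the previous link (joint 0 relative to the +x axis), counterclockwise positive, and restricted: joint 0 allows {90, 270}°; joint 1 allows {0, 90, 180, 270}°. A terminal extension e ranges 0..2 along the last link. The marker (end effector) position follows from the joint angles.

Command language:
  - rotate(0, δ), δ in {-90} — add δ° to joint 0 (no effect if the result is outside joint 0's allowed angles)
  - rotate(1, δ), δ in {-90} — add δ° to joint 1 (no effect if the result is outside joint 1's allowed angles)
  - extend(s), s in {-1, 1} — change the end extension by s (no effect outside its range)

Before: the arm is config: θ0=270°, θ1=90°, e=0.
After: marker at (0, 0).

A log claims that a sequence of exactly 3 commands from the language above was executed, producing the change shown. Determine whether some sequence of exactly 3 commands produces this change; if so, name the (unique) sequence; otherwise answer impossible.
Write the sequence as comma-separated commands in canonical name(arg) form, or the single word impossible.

initial: config: θ0=270°, θ1=90°, e=0
[1] after rotate(1, -90): config: θ0=270°, θ1=0°, e=0
[2] after rotate(1, -90): config: θ0=270°, θ1=270°, e=0
[3] after rotate(1, -90): config: θ0=270°, θ1=180°, e=0
no rival 3-sequence matches.

rotate(1, -90), rotate(1, -90), rotate(1, -90)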